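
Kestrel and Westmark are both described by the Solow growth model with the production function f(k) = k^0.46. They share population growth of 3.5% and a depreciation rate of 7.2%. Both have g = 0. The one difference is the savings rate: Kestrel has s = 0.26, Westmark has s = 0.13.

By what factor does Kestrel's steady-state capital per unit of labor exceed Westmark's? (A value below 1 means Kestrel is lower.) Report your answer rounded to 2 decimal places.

ratio ≈ 3.61

Steady-state k* = [s/(n + δ)]^(1/(1−α)), so the ratio is [ (s_K/(n + δ)_K) / (s_W/(n + δ)_W) ]^1.8519.
s_K/(n + δ)_K = 0.26/0.107 = 2.4299; s_W/(n + δ)_W = 0.13/0.107 = 1.2150.
Ratio = (2.4299/1.2150)^1.8519 = 1.9999^1.8519 ≈ 3.6094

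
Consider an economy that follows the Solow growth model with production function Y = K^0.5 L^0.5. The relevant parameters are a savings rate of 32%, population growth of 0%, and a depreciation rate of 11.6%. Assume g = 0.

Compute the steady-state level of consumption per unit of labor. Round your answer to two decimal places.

Steady state requires s·f(k) = (n + δ)·k, i.e. s·k^α = (n + δ)·k.
Dividing both sides by k: k^(1−α) = s / (n + δ).
k^0.5 = 0.32 / (0.000 + 0.116) = 0.32 / 0.116 = 2.7586
k* = 2.7586^(1/0.5) ≈ 7.6099
y* = (k*)^α = 7.6099^0.5 ≈ 2.7586
c* = (1 − s)·y* = (1 − 0.32) × 2.7586 ≈ 1.8758

c* = 1.88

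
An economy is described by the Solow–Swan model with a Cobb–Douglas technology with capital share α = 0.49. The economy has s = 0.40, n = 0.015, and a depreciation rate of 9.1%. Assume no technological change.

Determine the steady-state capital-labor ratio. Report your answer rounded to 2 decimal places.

In steady state, investment equals break-even investment: s·k^α = (n + δ)·k.
Dividing both sides by k: k^(1−α) = s / (n + δ).
k^0.51 = 0.40 / (0.015 + 0.091) = 0.40 / 0.106 = 3.7736
k* = 3.7736^(1/0.51) ≈ 13.5174

k* = 13.52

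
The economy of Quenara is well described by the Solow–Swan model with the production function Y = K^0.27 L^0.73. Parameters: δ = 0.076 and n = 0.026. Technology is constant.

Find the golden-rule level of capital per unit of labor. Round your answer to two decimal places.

k_gold ≈ 3.79

The golden rule sets f'(k) = n + δ, i.e. α·k^(α−1) = n + δ.
So k^(1−α) = α / (n + δ) = 0.27 / 0.102 = 2.6471.
k_gold = 2.6471^(1/0.73) ≈ 3.7944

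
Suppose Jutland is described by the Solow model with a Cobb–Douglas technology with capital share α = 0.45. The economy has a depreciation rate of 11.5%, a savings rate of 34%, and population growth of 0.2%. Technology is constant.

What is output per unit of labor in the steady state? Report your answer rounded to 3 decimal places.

y* = 2.394

Steady state requires s·f(k) = (n + δ)·k, i.e. s·k^α = (n + δ)·k.
Dividing both sides by k: k^(1−α) = s / (n + δ).
k^0.55 = 0.34 / (0.002 + 0.115) = 0.34 / 0.117 = 2.9060
k* = 2.9060^(1/0.55) ≈ 6.9559
y* = (k*)^α = 6.9559^0.45 ≈ 2.3936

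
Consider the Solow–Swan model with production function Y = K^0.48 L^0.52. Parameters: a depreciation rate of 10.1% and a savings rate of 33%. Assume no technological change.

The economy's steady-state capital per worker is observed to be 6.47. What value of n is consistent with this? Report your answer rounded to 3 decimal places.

At the steady state, Δk = 0, so s·k^α = (n + δ)·k.
So s / (n + δ) = (k*)^(1−α) = 6.47^0.52 = 2.6404.
Therefore n + δ = s / 2.6404 = 0.33 / 2.6404 = 0.1250, so n = 0.1250 − 0.101 = 0.0240.

n ≈ 0.024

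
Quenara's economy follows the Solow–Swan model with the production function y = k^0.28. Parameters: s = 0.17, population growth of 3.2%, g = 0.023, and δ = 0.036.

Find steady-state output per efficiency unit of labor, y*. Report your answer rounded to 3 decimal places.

y* = 1.275

In steady state, investment equals break-even investment: s·k^α = (n + g + δ)·k.
Rearranging, k^(1−α) = s / (n + g + δ).
k^0.72 = 0.17 / (0.032 + 0.023 + 0.036) = 0.17 / 0.091 = 1.8681
k* = 1.8681^(1/0.72) ≈ 2.3820
y* = (k*)^α = 2.3820^0.28 ≈ 1.2751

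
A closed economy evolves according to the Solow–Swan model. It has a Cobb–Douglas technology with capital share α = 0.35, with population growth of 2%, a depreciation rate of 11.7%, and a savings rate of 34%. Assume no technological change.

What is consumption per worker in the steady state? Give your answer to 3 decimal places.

In steady state, investment equals break-even investment: s·k^α = (n + δ)·k.
Dividing both sides by k: k^(1−α) = s / (n + δ).
k^0.65 = 0.34 / (0.020 + 0.117) = 0.34 / 0.137 = 2.4818
k* = 2.4818^(1/0.65) ≈ 4.0489
y* = (k*)^α = 4.0489^0.35 ≈ 1.6314
c* = (1 − s)·y* = (1 − 0.34) × 1.6314 ≈ 1.0767

c* = 1.077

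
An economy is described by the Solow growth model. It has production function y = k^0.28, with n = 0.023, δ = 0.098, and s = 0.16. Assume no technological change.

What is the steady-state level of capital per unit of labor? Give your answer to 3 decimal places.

k* ≈ 1.474

In steady state, investment equals break-even investment: s·k^α = (n + δ)·k.
Dividing both sides by k: k^(1−α) = s / (n + δ).
k^0.72 = 0.16 / (0.023 + 0.098) = 0.16 / 0.121 = 1.3223
k* = 1.3223^(1/0.72) ≈ 1.4741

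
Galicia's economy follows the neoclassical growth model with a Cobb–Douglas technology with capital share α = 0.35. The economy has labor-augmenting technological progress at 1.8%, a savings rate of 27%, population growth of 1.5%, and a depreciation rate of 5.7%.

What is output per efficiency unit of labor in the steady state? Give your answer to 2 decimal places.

y* ≈ 1.81

In steady state, investment equals break-even investment: s·k^α = (n + g + δ)·k.
Rearranging, k^(1−α) = s / (n + g + δ).
k^0.65 = 0.27 / (0.015 + 0.018 + 0.057) = 0.27 / 0.090 = 3.0000
k* = 3.0000^(1/0.65) ≈ 5.4204
y* = (k*)^α = 5.4204^0.35 ≈ 1.8068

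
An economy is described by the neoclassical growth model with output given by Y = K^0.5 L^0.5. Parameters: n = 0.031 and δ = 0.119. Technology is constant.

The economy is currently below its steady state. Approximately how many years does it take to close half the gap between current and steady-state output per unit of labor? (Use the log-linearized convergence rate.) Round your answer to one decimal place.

half-life ≈ 9.2 years

Near the steady state the convergence rate is λ = (1 − α)(n + δ).
λ = (1 − 0.5) × 0.150 = 0.5 × 0.150 = 0.0750
Half-life = ln 2 / λ = 0.6931 / 0.0750 ≈ 9.24 years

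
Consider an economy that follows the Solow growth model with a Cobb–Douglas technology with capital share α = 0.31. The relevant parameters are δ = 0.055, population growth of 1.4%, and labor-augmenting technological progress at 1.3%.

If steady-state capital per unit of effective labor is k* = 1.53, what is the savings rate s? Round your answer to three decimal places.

s ≈ 0.110

At the steady state, Δk = 0, so s·k^α = (n + g + δ)·k.
So s / (n + g + δ) = (k*)^(1−α) = 1.53^0.69 = 1.3410.
Therefore s = 1.3410 × (n + g + δ) = 1.3410 × 0.082 = 0.1100.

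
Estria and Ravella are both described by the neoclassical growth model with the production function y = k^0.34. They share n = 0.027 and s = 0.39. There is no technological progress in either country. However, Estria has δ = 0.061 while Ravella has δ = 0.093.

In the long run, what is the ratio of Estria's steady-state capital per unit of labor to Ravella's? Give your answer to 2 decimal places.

k*_E / k*_R ≈ 1.60

Steady-state k* = [s/(n + δ)]^(1/(1−α)), so the ratio is [ (s_E/(n + δ)_E) / (s_R/(n + δ)_R) ]^1.5152.
s_E/(n + δ)_E = 0.39/0.088 = 4.4318; s_R/(n + δ)_R = 0.39/0.120 = 3.2500.
Ratio = (4.4318/3.2500)^1.5152 = 1.3636^1.5152 ≈ 1.5998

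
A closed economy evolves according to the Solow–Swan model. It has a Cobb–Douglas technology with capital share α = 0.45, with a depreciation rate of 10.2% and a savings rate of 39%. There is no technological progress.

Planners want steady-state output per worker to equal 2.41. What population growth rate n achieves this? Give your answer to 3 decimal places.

At the steady state, Δk = 0, so s·k^α = (n + δ)·k.
Since y* = [s/(n + δ)]^(α/(1−α)), we have s/(n + δ) = (y*)^((1−α)/α) = 2.41^1.2222 = 2.9302.
Therefore n + δ = s / 2.9302 = 0.39 / 2.9302 = 0.1331, so n = 0.1331 − 0.102 = 0.0311.

n ≈ 0.031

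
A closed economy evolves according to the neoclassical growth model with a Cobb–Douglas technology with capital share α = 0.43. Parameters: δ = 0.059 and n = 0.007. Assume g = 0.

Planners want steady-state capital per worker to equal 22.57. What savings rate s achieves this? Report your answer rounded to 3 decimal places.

s ≈ 0.390

In steady state, investment equals break-even investment: s·k^α = (n + δ)·k.
So s / (n + δ) = (k*)^(1−α) = 22.57^0.57 = 5.9090.
Therefore s = 5.9090 × (n + δ) = 5.9090 × 0.066 = 0.3900.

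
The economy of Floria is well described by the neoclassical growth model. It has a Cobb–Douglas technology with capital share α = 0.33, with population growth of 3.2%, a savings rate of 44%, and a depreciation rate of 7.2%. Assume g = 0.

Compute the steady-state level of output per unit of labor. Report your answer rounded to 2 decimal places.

y* ≈ 2.03

In steady state, investment equals break-even investment: s·k^α = (n + δ)·k.
Dividing both sides by k: k^(1−α) = s / (n + δ).
k^0.67 = 0.44 / (0.032 + 0.072) = 0.44 / 0.104 = 4.2308
k* = 4.2308^(1/0.67) ≈ 8.6091
y* = (k*)^α = 8.6091^0.33 ≈ 2.0349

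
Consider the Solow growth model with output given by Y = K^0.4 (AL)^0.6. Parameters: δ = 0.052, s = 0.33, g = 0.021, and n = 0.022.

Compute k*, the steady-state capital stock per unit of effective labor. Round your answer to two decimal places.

In steady state, investment equals break-even investment: s·k^α = (n + g + δ)·k.
Dividing both sides by k: k^(1−α) = s / (n + g + δ).
k^0.6 = 0.33 / (0.022 + 0.021 + 0.052) = 0.33 / 0.095 = 3.4737
k* = 3.4737^(1/0.6) ≈ 7.9675

k* ≈ 7.97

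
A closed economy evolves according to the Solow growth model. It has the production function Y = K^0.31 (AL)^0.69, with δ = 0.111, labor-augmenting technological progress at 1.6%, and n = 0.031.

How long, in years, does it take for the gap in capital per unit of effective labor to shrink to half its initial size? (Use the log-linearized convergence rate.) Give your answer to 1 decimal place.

half-life ≈ 6.4 years

Near the steady state the convergence rate is λ = (1 − α)(n + g + δ).
λ = (1 − 0.31) × 0.158 = 0.69 × 0.158 = 0.10902
Half-life = ln 2 / λ = 0.6931 / 0.10902 ≈ 6.36 years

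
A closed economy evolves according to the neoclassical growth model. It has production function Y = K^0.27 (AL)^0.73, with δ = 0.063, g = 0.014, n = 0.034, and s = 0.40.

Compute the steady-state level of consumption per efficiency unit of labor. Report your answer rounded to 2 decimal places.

c* ≈ 0.96

At the steady state, Δk = 0, so s·k^α = (n + g + δ)·k.
Rearranging, k^(1−α) = s / (n + g + δ).
k^0.73 = 0.40 / (0.034 + 0.014 + 0.063) = 0.40 / 0.111 = 3.6036
k* = 3.6036^(1/0.73) ≈ 5.7897
y* = (k*)^α = 5.7897^0.27 ≈ 1.6066
c* = (1 − s)·y* = (1 − 0.40) × 1.6066 ≈ 0.9640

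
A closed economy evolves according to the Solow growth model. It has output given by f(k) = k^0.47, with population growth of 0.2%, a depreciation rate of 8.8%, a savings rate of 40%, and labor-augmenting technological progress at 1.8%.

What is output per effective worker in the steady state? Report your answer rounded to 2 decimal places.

y* = 3.19

At the steady state, Δk = 0, so s·k^α = (n + g + δ)·k.
Dividing both sides by k: k^(1−α) = s / (n + g + δ).
k^0.53 = 0.40 / (0.002 + 0.018 + 0.088) = 0.40 / 0.108 = 3.7037
k* = 3.7037^(1/0.53) ≈ 11.8276
y* = (k*)^α = 11.8276^0.47 ≈ 3.1935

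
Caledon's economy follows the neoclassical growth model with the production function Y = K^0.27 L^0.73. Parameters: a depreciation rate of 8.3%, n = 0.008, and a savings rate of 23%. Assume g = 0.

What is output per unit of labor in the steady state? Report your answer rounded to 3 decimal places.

y* = 1.409

At the steady state, Δk = 0, so s·k^α = (n + δ)·k.
Rearranging, k^(1−α) = s / (n + δ).
k^0.73 = 0.23 / (0.008 + 0.083) = 0.23 / 0.091 = 2.5275
k* = 2.5275^(1/0.73) ≈ 3.5615
y* = (k*)^α = 3.5615^0.27 ≈ 1.4091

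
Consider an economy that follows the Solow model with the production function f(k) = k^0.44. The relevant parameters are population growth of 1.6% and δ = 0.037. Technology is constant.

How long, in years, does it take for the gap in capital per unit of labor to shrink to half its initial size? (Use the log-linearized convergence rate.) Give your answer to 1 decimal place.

Near the steady state the convergence rate is λ = (1 − α)(n + δ).
λ = (1 − 0.44) × 0.053 = 0.56 × 0.053 = 0.02968
Half-life = ln 2 / λ = 0.6931 / 0.02968 ≈ 23.35 years

about 23.4 years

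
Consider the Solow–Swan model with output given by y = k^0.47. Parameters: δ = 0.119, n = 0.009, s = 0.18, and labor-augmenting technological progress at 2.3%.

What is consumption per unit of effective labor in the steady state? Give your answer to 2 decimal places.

c* = 0.96

At the steady state, Δk = 0, so s·k^α = (n + g + δ)·k.
Rearranging, k^(1−α) = s / (n + g + δ).
k^0.53 = 0.18 / (0.009 + 0.023 + 0.119) = 0.18 / 0.151 = 1.1921
k* = 1.1921^(1/0.53) ≈ 1.3931
y* = (k*)^α = 1.3931^0.47 ≈ 1.1686
c* = (1 − s)·y* = (1 − 0.18) × 1.1686 ≈ 0.9583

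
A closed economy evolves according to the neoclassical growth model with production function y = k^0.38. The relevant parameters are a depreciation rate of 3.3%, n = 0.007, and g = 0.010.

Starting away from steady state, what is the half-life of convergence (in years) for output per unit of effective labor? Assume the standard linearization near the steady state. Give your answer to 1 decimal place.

Near the steady state the convergence rate is λ = (1 − α)(n + g + δ).
λ = (1 − 0.38) × 0.050 = 0.62 × 0.050 = 0.0310
Half-life = ln 2 / λ = 0.6931 / 0.0310 ≈ 22.36 years

t_½ ≈ 22.4 years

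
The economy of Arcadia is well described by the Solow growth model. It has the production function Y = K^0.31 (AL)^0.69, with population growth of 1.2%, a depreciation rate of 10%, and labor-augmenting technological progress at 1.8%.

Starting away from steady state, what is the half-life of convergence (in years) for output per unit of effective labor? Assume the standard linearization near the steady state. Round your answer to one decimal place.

Near the steady state the convergence rate is λ = (1 − α)(n + g + δ).
λ = (1 − 0.31) × 0.130 = 0.69 × 0.130 = 0.0897
Half-life = ln 2 / λ = 0.6931 / 0.0897 ≈ 7.73 years

half-life ≈ 7.7 years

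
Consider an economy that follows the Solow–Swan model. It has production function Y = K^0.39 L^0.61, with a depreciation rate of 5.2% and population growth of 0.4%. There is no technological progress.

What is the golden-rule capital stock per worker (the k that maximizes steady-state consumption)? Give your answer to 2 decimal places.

The golden rule sets f'(k) = n + δ, i.e. α·k^(α−1) = n + δ.
So k^(1−α) = α / (n + δ) = 0.39 / 0.056 = 6.9643.
k_gold = 6.9643^(1/0.61) ≈ 24.0861

k_gold ≈ 24.09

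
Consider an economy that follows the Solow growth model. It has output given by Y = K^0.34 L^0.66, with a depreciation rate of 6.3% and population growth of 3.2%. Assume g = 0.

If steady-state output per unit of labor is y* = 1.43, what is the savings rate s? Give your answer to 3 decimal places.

In steady state, investment equals break-even investment: s·k^α = (n + δ)·k.
Since y* = [s/(n + δ)]^(α/(1−α)), we have s/(n + δ) = (y*)^((1−α)/α) = 1.43^1.9412 = 2.0023.
Therefore s = 2.0023 × (n + δ) = 2.0023 × 0.095 = 0.1902.

s ≈ 0.190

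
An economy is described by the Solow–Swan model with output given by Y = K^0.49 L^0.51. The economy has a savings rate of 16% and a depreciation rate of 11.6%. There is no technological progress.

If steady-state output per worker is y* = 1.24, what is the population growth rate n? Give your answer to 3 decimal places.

In steady state, investment equals break-even investment: s·k^α = (n + δ)·k.
Since y* = [s/(n + δ)]^(α/(1−α)), we have s/(n + δ) = (y*)^((1−α)/α) = 1.24^1.0408 = 1.2509.
Therefore n + δ = s / 1.2509 = 0.16 / 1.2509 = 0.1279, so n = 0.1279 − 0.116 = 0.0119.

n ≈ 0.012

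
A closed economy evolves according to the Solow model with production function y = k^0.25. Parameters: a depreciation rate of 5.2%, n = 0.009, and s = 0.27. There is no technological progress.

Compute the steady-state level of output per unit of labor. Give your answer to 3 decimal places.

y* = 1.642

In steady state, investment equals break-even investment: s·k^α = (n + δ)·k.
Dividing both sides by k: k^(1−α) = s / (n + δ).
k^0.75 = 0.27 / (0.009 + 0.052) = 0.27 / 0.061 = 4.4262
k* = 4.4262^(1/0.75) ≈ 7.2673
y* = (k*)^α = 7.2673^0.25 ≈ 1.6419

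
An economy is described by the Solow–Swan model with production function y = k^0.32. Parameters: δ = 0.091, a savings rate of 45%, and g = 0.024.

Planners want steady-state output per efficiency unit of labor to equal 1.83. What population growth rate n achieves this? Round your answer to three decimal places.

At the steady state, Δk = 0, so s·k^α = (n + g + δ)·k.
Since y* = [s/(n + g + δ)]^(α/(1−α)), we have s/(n + g + δ) = (y*)^((1−α)/α) = 1.83^2.125 = 3.6117.
Therefore n + g + δ = s / 3.6117 = 0.45 / 3.6117 = 0.1246, so n = 0.1246 − 0.115 = 0.0096.

n ≈ 0.010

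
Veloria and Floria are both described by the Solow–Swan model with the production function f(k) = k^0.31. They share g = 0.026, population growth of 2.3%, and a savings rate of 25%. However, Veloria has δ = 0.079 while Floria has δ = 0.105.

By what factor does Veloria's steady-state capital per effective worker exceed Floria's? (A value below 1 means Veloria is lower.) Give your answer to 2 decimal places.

Steady-state k* = [s/(n + g + δ)]^(1/(1−α)), so the ratio is [ (s_V/(n + g + δ)_V) / (s_F/(n + g + δ)_F) ]^1.4493.
s_V/(n + g + δ)_V = 0.25/0.128 = 1.9531; s_F/(n + g + δ)_F = 0.25/0.154 = 1.6234.
Ratio = (1.9531/1.6234)^1.4493 = 1.2031^1.4493 ≈ 1.3073

k*_V / k*_F ≈ 1.31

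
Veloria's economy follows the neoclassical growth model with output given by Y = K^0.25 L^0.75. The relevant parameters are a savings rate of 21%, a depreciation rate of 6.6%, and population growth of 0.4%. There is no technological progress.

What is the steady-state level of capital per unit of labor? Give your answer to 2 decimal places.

Steady state requires s·f(k) = (n + δ)·k, i.e. s·k^α = (n + δ)·k.
Rearranging, k^(1−α) = s / (n + δ).
k^0.75 = 0.21 / (0.004 + 0.066) = 0.21 / 0.070 = 3.0000
k* = 3.0000^(1/0.75) ≈ 4.3267

k* = 4.33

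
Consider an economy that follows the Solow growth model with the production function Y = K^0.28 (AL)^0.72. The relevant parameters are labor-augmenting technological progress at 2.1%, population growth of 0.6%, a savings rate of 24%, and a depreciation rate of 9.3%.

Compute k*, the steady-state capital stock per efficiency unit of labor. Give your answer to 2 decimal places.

k* ≈ 2.62

Steady state requires s·f(k) = (n + g + δ)·k, i.e. s·k^α = (n + g + δ)·k.
Dividing both sides by k: k^(1−α) = s / (n + g + δ).
k^0.72 = 0.24 / (0.006 + 0.021 + 0.093) = 0.24 / 0.120 = 2.0000
k* = 2.0000^(1/0.72) ≈ 2.6188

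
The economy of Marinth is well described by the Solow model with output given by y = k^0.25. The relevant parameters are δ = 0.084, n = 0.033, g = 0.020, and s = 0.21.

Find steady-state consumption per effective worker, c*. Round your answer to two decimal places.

In steady state, investment equals break-even investment: s·k^α = (n + g + δ)·k.
Rearranging, k^(1−α) = s / (n + g + δ).
k^0.75 = 0.21 / (0.033 + 0.020 + 0.084) = 0.21 / 0.137 = 1.5328
k* = 1.5328^(1/0.75) ≈ 1.7673
y* = (k*)^α = 1.7673^0.25 ≈ 1.1530
c* = (1 − s)·y* = (1 − 0.21) × 1.1530 ≈ 0.9109

c* ≈ 0.91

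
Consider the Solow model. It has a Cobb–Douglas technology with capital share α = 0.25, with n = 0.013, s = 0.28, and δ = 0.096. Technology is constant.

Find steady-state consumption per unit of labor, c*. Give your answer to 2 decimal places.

Steady state requires s·f(k) = (n + δ)·k, i.e. s·k^α = (n + δ)·k.
Dividing both sides by k: k^(1−α) = s / (n + δ).
k^0.75 = 0.28 / (0.013 + 0.096) = 0.28 / 0.109 = 2.5688
k* = 2.5688^(1/0.75) ≈ 3.5181
y* = (k*)^α = 3.5181^0.25 ≈ 1.3695
c* = (1 − s)·y* = (1 − 0.28) × 1.3695 ≈ 0.9860

c* = 0.99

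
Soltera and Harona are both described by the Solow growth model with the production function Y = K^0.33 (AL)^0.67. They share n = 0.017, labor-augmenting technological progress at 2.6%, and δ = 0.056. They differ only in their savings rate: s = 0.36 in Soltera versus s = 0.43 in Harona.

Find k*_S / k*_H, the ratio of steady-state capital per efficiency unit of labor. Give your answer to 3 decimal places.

k*_S / k*_H ≈ 0.767

Steady-state k* = [s/(n + g + δ)]^(1/(1−α)), so the ratio is [ (s_S/(n + g + δ)_S) / (s_H/(n + g + δ)_H) ]^1.4925.
s_S/(n + g + δ)_S = 0.36/0.099 = 3.6364; s_H/(n + g + δ)_H = 0.43/0.099 = 4.3434.
Ratio = (3.6364/4.3434)^1.4925 = 0.8372^1.4925 ≈ 0.7670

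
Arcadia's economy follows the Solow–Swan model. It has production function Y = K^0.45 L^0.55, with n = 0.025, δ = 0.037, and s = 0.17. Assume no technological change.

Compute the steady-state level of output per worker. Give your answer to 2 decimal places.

y* = 2.28

At the steady state, Δk = 0, so s·k^α = (n + δ)·k.
Rearranging, k^(1−α) = s / (n + δ).
k^0.55 = 0.17 / (0.025 + 0.037) = 0.17 / 0.062 = 2.7419
k* = 2.7419^(1/0.55) ≈ 6.2583
y* = (k*)^α = 6.2583^0.45 ≈ 2.2825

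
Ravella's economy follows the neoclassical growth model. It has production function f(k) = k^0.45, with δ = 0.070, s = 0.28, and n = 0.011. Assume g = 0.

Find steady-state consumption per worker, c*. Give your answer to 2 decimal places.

Steady state requires s·f(k) = (n + δ)·k, i.e. s·k^α = (n + δ)·k.
Rearranging, k^(1−α) = s / (n + δ).
k^0.55 = 0.28 / (0.011 + 0.070) = 0.28 / 0.081 = 3.4568
k* = 3.4568^(1/0.55) ≈ 9.5369
y* = (k*)^α = 9.5369^0.45 ≈ 2.7589
c* = (1 − s)·y* = (1 − 0.28) × 2.7589 ≈ 1.9864

c* = 1.99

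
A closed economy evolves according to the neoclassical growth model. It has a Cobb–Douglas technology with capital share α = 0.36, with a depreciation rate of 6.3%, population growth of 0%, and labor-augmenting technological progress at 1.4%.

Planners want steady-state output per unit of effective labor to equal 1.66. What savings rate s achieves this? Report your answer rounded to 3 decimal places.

s ≈ 0.190

In steady state, investment equals break-even investment: s·k^α = (n + g + δ)·k.
Since y* = [s/(n + g + δ)]^(α/(1−α)), we have s/(n + g + δ) = (y*)^((1−α)/α) = 1.66^1.7778 = 2.4621.
Therefore s = 2.4621 × (n + g + δ) = 2.4621 × 0.077 = 0.1896.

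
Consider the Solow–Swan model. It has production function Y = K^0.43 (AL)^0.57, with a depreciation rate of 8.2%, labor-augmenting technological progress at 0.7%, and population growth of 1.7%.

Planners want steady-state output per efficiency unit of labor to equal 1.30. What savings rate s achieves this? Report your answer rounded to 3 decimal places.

s ≈ 0.150

In steady state, investment equals break-even investment: s·k^α = (n + g + δ)·k.
Since y* = [s/(n + g + δ)]^(α/(1−α)), we have s/(n + g + δ) = (y*)^((1−α)/α) = 1.30^1.3256 = 1.4159.
Therefore s = 1.4159 × (n + g + δ) = 1.4159 × 0.106 = 0.1501.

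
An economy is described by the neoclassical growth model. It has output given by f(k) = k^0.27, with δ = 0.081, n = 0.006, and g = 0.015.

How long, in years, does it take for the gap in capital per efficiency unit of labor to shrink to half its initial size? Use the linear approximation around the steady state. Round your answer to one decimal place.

Near the steady state the convergence rate is λ = (1 − α)(n + g + δ).
λ = (1 − 0.27) × 0.102 = 0.73 × 0.102 = 0.07446
Half-life = ln 2 / λ = 0.6931 / 0.07446 ≈ 9.31 years

about 9.3 years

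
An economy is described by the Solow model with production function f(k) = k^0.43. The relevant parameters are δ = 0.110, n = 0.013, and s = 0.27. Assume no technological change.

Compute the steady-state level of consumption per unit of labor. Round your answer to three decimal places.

c* ≈ 1.321

At the steady state, Δk = 0, so s·k^α = (n + δ)·k.
Rearranging, k^(1−α) = s / (n + δ).
k^0.57 = 0.27 / (0.013 + 0.110) = 0.27 / 0.123 = 2.1951
k* = 2.1951^(1/0.57) ≈ 3.9723
y* = (k*)^α = 3.9723^0.43 ≈ 1.8096
c* = (1 − s)·y* = (1 − 0.27) × 1.8096 ≈ 1.3210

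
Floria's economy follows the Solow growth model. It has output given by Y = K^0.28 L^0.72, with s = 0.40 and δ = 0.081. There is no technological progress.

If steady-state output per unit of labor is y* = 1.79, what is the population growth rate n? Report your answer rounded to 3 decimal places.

n ≈ 0.009

In steady state, investment equals break-even investment: s·k^α = (n + δ)·k.
Since y* = [s/(n + δ)]^(α/(1−α)), we have s/(n + δ) = (y*)^((1−α)/α) = 1.79^2.5714 = 4.4688.
Therefore n + δ = s / 4.4688 = 0.40 / 4.4688 = 0.0895, so n = 0.0895 − 0.081 = 0.0085.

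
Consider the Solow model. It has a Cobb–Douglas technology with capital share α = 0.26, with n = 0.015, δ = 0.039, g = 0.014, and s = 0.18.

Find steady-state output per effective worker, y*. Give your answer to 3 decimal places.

At the steady state, Δk = 0, so s·k^α = (n + g + δ)·k.
Rearranging, k^(1−α) = s / (n + g + δ).
k^0.74 = 0.18 / (0.015 + 0.014 + 0.039) = 0.18 / 0.068 = 2.6471
k* = 2.6471^(1/0.74) ≈ 3.7266
y* = (k*)^α = 3.7266^0.26 ≈ 1.4078

y* = 1.408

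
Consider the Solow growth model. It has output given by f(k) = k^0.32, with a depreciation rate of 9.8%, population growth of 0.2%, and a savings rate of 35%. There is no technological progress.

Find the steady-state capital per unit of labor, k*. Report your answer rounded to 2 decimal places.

In steady state, investment equals break-even investment: s·k^α = (n + δ)·k.
Rearranging, k^(1−α) = s / (n + δ).
k^0.68 = 0.35 / (0.002 + 0.098) = 0.35 / 0.100 = 3.5000
k* = 3.5000^(1/0.68) ≈ 6.3110

k* = 6.31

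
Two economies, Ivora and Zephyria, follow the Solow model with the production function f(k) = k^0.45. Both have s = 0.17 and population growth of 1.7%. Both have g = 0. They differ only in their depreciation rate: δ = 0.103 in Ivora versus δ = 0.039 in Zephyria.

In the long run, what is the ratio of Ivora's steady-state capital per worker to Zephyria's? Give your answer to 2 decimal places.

k*_I / k*_Z ≈ 0.25

Steady-state k* = [s/(n + δ)]^(1/(1−α)), so the ratio is [ (s_I/(n + δ)_I) / (s_Z/(n + δ)_Z) ]^1.8182.
s_I/(n + δ)_I = 0.17/0.120 = 1.4167; s_Z/(n + δ)_Z = 0.17/0.056 = 3.0357.
Ratio = (1.4167/3.0357)^1.8182 = 0.4667^1.8182 ≈ 0.2502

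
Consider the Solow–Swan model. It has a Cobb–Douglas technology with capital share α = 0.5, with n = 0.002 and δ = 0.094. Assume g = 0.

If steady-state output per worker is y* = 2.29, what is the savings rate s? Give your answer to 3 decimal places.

s ≈ 0.220

Steady state requires s·f(k) = (n + δ)·k, i.e. s·k^α = (n + δ)·k.
Since y* = [s/(n + δ)]^(α/(1−α)), we have s/(n + δ) = (y*)^((1−α)/α) = 2.29^1 = 2.2900.
Therefore s = 2.2900 × (n + δ) = 2.2900 × 0.096 = 0.2198.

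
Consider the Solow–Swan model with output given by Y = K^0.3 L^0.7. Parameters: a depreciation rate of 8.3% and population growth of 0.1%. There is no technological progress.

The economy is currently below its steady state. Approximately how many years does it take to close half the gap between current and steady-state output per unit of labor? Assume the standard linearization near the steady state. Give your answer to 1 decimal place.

Near the steady state the convergence rate is λ = (1 − α)(n + δ).
λ = (1 − 0.3) × 0.084 = 0.7 × 0.084 = 0.0588
Half-life = ln 2 / λ = 0.6931 / 0.0588 ≈ 11.79 years

half-life ≈ 11.8 years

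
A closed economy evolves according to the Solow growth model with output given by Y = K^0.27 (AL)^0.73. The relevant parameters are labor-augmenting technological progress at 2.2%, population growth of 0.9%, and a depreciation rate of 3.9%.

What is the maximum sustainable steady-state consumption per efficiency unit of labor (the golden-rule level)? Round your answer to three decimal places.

At the golden rule, f'(k) = n + g + δ, so α·k^(α−1) = n + g + δ and k_gold = (α/(n + g + δ))^(1/(1−α)).
k_gold = (0.27/0.070)^(1/0.73) = 3.8571^1.3699 ≈ 6.3550
c_gold = f(k_gold) − (n + g + δ)·k_gold = 1.6476 − 0.070×6.3550 ≈ 1.2028

c_gold ≈ 1.203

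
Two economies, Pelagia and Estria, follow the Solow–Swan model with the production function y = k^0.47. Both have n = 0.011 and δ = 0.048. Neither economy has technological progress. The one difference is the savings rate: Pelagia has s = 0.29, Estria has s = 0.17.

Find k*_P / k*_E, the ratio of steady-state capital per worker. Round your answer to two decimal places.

ratio ≈ 2.74

Steady-state k* = [s/(n + δ)]^(1/(1−α)), so the ratio is [ (s_P/(n + δ)_P) / (s_E/(n + δ)_E) ]^1.8868.
s_P/(n + δ)_P = 0.29/0.059 = 4.9153; s_E/(n + δ)_E = 0.17/0.059 = 2.8814.
Ratio = (4.9153/2.8814)^1.8868 = 1.7059^1.8868 ≈ 2.7394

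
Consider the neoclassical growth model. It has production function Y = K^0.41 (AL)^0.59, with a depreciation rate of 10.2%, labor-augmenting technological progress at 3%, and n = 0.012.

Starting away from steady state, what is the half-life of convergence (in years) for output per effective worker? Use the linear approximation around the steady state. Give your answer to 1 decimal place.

Near the steady state the convergence rate is λ = (1 − α)(n + g + δ).
λ = (1 − 0.41) × 0.144 = 0.59 × 0.144 = 0.08496
Half-life = ln 2 / λ = 0.6931 / 0.08496 ≈ 8.16 years

half-life ≈ 8.2 years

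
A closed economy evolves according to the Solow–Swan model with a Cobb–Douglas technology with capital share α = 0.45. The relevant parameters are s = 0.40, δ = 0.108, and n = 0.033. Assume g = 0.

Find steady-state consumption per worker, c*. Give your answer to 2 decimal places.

At the steady state, Δk = 0, so s·k^α = (n + δ)·k.
Dividing both sides by k: k^(1−α) = s / (n + δ).
k^0.55 = 0.40 / (0.033 + 0.108) = 0.40 / 0.141 = 2.8369
k* = 2.8369^(1/0.55) ≈ 6.6581
y* = (k*)^α = 6.6581^0.45 ≈ 2.3470
c* = (1 − s)·y* = (1 − 0.40) × 2.3470 ≈ 1.4082

c* = 1.41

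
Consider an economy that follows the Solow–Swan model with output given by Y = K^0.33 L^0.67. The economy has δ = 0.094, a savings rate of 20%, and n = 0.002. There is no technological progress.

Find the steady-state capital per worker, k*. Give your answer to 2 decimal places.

k* ≈ 2.99

In steady state, investment equals break-even investment: s·k^α = (n + δ)·k.
Rearranging, k^(1−α) = s / (n + δ).
k^0.67 = 0.20 / (0.002 + 0.094) = 0.20 / 0.096 = 2.0833
k* = 2.0833^(1/0.67) ≈ 2.9905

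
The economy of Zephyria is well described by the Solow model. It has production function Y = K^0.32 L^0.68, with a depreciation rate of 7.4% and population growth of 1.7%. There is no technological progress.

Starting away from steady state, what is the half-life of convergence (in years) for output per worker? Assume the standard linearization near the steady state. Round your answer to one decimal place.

t_½ ≈ 11.2 years

Near the steady state the convergence rate is λ = (1 − α)(n + δ).
λ = (1 − 0.32) × 0.091 = 0.68 × 0.091 = 0.06188
Half-life = ln 2 / λ = 0.6931 / 0.06188 ≈ 11.20 years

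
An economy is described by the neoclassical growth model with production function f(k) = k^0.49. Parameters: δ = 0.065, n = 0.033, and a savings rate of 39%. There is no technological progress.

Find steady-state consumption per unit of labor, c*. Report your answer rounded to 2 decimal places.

At the steady state, Δk = 0, so s·k^α = (n + δ)·k.
Dividing both sides by k: k^(1−α) = s / (n + δ).
k^0.51 = 0.39 / (0.033 + 0.065) = 0.39 / 0.098 = 3.9796
k* = 3.9796^(1/0.51) ≈ 15.0022
y* = (k*)^α = 15.0022^0.49 ≈ 3.7698
c* = (1 − s)·y* = (1 − 0.39) × 3.7698 ≈ 2.2996

c* ≈ 2.30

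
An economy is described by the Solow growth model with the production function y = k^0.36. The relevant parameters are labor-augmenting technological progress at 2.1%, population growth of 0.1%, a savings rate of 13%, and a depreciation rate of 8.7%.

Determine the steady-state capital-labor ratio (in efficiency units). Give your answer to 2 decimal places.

k* = 1.32

At the steady state, Δk = 0, so s·k^α = (n + g + δ)·k.
Dividing both sides by k: k^(1−α) = s / (n + g + δ).
k^0.64 = 0.13 / (0.001 + 0.021 + 0.087) = 0.13 / 0.109 = 1.1927
k* = 1.1927^(1/0.64) ≈ 1.3170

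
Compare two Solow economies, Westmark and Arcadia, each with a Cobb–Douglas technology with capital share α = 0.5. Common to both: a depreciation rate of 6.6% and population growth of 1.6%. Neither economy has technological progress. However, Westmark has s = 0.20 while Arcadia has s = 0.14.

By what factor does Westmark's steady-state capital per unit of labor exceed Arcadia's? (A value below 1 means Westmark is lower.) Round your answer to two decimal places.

k*_W / k*_A ≈ 2.04

Steady-state k* = [s/(n + δ)]^(1/(1−α)), so the ratio is [ (s_W/(n + δ)_W) / (s_A/(n + δ)_A) ]^2.
s_W/(n + δ)_W = 0.20/0.082 = 2.4390; s_A/(n + δ)_A = 0.14/0.082 = 1.7073.
Ratio = (2.4390/1.7073)^2 = 1.4286^2 ≈ 2.0409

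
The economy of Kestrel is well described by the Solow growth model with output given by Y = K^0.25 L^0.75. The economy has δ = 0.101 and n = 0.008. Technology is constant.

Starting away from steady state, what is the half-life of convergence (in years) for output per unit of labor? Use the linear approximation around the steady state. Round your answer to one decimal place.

t_½ ≈ 8.5 years

Near the steady state the convergence rate is λ = (1 − α)(n + δ).
λ = (1 − 0.25) × 0.109 = 0.75 × 0.109 = 0.08175
Half-life = ln 2 / λ = 0.6931 / 0.08175 ≈ 8.48 years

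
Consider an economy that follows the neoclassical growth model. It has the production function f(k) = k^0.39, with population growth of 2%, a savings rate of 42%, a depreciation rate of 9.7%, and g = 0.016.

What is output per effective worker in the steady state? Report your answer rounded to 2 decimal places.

At the steady state, Δk = 0, so s·k^α = (n + g + δ)·k.
Rearranging, k^(1−α) = s / (n + g + δ).
k^0.61 = 0.42 / (0.020 + 0.016 + 0.097) = 0.42 / 0.133 = 3.1579
k* = 3.1579^(1/0.61) ≈ 6.5870
y* = (k*)^α = 6.5870^0.39 ≈ 2.0859

y* = 2.09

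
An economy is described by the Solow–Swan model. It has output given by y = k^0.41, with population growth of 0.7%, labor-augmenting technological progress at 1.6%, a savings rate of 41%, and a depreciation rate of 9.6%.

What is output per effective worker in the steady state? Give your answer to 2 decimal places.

y* ≈ 2.36

In steady state, investment equals break-even investment: s·k^α = (n + g + δ)·k.
Rearranging, k^(1−α) = s / (n + g + δ).
k^0.59 = 0.41 / (0.007 + 0.016 + 0.096) = 0.41 / 0.119 = 3.4454
k* = 3.4454^(1/0.59) ≈ 8.1391
y* = (k*)^α = 8.1391^0.41 ≈ 2.3623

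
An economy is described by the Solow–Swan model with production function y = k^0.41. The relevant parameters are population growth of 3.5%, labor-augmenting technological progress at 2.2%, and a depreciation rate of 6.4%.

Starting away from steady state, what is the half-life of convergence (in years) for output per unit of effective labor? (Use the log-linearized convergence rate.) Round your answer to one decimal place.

about 9.7 years

Near the steady state the convergence rate is λ = (1 − α)(n + g + δ).
λ = (1 − 0.41) × 0.121 = 0.59 × 0.121 = 0.07139
Half-life = ln 2 / λ = 0.6931 / 0.07139 ≈ 9.71 years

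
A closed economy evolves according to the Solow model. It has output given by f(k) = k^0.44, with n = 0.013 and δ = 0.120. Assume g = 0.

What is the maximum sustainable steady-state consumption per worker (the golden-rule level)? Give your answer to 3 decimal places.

c_gold ≈ 1.434

At the golden rule, f'(k) = n + δ, so α·k^(α−1) = n + δ and k_gold = (α/(n + δ))^(1/(1−α)).
k_gold = (0.44/0.133)^(1/0.56) = 3.3083^1.7857 ≈ 8.4695
c_gold = f(k_gold) − (n + δ)·k_gold = 2.5601 − 0.133×8.4695 ≈ 1.4337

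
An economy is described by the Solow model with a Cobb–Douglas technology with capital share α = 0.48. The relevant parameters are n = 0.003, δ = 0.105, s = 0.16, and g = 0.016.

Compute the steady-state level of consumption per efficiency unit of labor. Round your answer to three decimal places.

c* = 1.063

At the steady state, Δk = 0, so s·k^α = (n + g + δ)·k.
Rearranging, k^(1−α) = s / (n + g + δ).
k^0.52 = 0.16 / (0.003 + 0.016 + 0.105) = 0.16 / 0.124 = 1.2903
k* = 1.2903^(1/0.52) ≈ 1.6326
y* = (k*)^α = 1.6326^0.48 ≈ 1.2653
c* = (1 − s)·y* = (1 − 0.16) × 1.2653 ≈ 1.0629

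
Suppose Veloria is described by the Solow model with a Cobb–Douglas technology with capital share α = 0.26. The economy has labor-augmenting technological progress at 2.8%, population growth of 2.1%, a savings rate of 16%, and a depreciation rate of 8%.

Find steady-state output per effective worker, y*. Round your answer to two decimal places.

At the steady state, Δk = 0, so s·k^α = (n + g + δ)·k.
Dividing both sides by k: k^(1−α) = s / (n + g + δ).
k^0.74 = 0.16 / (0.021 + 0.028 + 0.080) = 0.16 / 0.129 = 1.2403
k* = 1.2403^(1/0.74) ≈ 1.3378
y* = (k*)^α = 1.3378^0.26 ≈ 1.0786

y* = 1.08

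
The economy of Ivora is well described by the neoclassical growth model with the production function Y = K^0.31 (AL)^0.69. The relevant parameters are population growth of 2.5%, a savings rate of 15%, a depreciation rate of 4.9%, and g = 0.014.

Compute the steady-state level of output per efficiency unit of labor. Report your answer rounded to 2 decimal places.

y* ≈ 1.27

In steady state, investment equals break-even investment: s·k^α = (n + g + δ)·k.
Dividing both sides by k: k^(1−α) = s / (n + g + δ).
k^0.69 = 0.15 / (0.025 + 0.014 + 0.049) = 0.15 / 0.088 = 1.7045
k* = 1.7045^(1/0.69) ≈ 2.1659
y* = (k*)^α = 2.1659^0.31 ≈ 1.2707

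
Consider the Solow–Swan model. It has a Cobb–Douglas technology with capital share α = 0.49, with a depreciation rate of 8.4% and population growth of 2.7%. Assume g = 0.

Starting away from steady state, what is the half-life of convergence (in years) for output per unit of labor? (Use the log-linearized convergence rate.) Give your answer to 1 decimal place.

Near the steady state the convergence rate is λ = (1 − α)(n + δ).
λ = (1 − 0.49) × 0.111 = 0.51 × 0.111 = 0.05661
Half-life = ln 2 / λ = 0.6931 / 0.05661 ≈ 12.24 years

about 12.2 years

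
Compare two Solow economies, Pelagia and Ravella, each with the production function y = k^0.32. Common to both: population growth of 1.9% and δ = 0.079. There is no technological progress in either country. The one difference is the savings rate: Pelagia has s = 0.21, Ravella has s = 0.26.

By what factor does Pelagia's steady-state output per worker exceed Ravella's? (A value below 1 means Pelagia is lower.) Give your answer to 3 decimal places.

ratio ≈ 0.904

Steady-state y* = [s/(n + δ)]^(α/(1−α)), so the ratio is [ (s_P/(n + δ)_P) / (s_R/(n + δ)_R) ]^0.4706.
s_P/(n + δ)_P = 0.21/0.098 = 2.1429; s_R/(n + δ)_R = 0.26/0.098 = 2.6531.
Ratio = (2.1429/2.6531)^0.4706 = 0.8077^0.4706 ≈ 0.9044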